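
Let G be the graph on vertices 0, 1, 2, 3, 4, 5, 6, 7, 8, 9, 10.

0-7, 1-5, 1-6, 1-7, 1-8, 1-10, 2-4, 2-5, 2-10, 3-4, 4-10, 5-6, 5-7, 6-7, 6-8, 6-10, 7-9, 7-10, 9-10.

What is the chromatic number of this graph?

1, 6, 7, 10 form a clique, so at least 4 colors are needed.
4 colors suffice: color red → {2, 3, 7, 8}; color blue → {0, 5, 10}; color green → {4, 6, 9}; color yellow → {1}. Every edge joins two different colors.

4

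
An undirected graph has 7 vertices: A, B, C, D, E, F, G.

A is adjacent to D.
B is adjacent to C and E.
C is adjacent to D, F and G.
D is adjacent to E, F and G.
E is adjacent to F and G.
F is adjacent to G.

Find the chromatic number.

4

D, E, F, G form a clique, so at least 4 colors are needed.
4 colors suffice: color red → {B, D}; color blue → {A, G}; color green → {F}; color yellow → {C, E}. No two adjacent vertices share a color.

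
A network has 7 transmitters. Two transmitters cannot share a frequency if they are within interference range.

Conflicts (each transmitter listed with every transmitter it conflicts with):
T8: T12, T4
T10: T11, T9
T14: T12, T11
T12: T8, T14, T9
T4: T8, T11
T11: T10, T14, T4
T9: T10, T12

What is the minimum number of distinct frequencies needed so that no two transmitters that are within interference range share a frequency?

3

The cycle T9-T10-T11-T14-T12-T9 has odd length 5, so it cannot be 2-colored; at least 3 frequencies are needed.
A valid assignment using 3 frequencies: T8=2, T10=2, T14=2, T12=1, T4=3, T11=1, T9=3. No two conflicting transmitters share a frequency.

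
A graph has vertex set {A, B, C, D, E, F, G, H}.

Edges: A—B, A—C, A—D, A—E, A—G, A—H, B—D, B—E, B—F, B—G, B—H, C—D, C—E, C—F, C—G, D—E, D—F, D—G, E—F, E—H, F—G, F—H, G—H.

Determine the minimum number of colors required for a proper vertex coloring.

4

B, D, E, F are pairwise adjacent (a clique of size 4), so at least 4 colors are needed.
4 colors suffice: color 1 → {A, F}; color 2 → {D, H}; color 3 → {E, G}; color 4 → {B, C}. Every edge joins two different colors.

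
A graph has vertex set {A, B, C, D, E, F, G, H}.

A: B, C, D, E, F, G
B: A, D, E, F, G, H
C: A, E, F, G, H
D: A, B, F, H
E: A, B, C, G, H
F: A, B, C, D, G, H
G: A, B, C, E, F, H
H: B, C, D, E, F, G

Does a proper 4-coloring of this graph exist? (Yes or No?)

The chromatic number is 4. B, D, F, H are mutually adjacent (a clique of size 4), so at least 4 colors are needed.
4 colors suffice: color 1 → {B, C}; color 2 → {A, H}; color 3 → {E, F}; color 4 → {D, G}.
That is already a proper 4-coloring.

Yes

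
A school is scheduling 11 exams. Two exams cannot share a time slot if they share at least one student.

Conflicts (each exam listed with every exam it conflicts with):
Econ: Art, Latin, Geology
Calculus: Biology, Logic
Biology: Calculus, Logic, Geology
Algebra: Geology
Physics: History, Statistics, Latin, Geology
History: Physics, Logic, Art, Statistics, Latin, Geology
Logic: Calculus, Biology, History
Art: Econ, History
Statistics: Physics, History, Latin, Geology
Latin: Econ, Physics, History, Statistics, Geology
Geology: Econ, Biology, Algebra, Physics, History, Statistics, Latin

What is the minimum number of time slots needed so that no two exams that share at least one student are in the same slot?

Physics, History, Statistics, Latin, Geology are mutually in conflict, so at least 5 time slots are needed.
5 time slots suffice: time slot 1 → {Logic, Art, Geology}; time slot 2 → {Econ, Biology, Algebra, History}; time slot 3 → {Calculus, Latin}; time slot 4 → {Statistics}; time slot 5 → {Physics}. Every pair that conflicts lands in different time slots.

5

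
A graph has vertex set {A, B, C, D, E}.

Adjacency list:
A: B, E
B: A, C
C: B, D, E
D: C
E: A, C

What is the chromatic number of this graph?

2

A and E are adjacent, so at least 2 colors are needed.
One proper 2-coloring: A=1, B=2, C=1, D=2, E=2. Every edge joins two different colors.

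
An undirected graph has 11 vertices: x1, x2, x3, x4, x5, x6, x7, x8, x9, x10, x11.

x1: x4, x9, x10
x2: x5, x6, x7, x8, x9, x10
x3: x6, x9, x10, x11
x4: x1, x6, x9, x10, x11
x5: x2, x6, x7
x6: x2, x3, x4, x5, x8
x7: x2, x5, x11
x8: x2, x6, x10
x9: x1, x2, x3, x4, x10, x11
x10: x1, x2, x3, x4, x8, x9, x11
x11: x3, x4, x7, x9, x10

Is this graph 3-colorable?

x1, x4, x9, x10 are pairwise adjacent (a clique of size 4), so at least 4 colors are needed.
So 3 colors are not enough.

No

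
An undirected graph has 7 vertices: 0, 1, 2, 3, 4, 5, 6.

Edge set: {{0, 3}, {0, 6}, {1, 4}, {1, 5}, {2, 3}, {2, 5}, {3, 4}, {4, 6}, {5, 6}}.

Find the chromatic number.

The cycle 2-3-0-6-5-2 has odd length 5, so it cannot be 2-colored; at least 3 colors are needed.
3 colors suffice: color a → {1, 3, 6}; color b → {0, 4, 5}; color c → {2}. Every edge joins two different colors.

3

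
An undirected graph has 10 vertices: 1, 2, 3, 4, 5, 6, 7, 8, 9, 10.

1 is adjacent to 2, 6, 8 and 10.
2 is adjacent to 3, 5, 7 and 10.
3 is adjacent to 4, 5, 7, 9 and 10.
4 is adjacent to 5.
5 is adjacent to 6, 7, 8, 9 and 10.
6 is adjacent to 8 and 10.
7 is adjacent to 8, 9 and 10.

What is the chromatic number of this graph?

2, 3, 5, 7, 10 form a clique, so at least 5 colors are needed.
5 colors suffice: color a → {1, 5}; color b → {4, 8, 9, 10}; color c → {3, 6}; color d → {7}; color e → {2}. Every edge joins two different colors.

5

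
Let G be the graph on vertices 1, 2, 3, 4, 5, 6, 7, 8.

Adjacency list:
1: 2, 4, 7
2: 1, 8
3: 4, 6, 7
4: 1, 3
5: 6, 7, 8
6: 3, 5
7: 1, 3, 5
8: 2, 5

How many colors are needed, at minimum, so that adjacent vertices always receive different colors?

3

The cycle 2-8-5-7-1-2 has odd length 5, so it cannot be 2-colored; at least 3 colors are needed.
3 colors suffice: color a → {1, 3, 5}; color b → {4, 6, 7, 8}; color c → {2}. No two adjacent vertices share a color.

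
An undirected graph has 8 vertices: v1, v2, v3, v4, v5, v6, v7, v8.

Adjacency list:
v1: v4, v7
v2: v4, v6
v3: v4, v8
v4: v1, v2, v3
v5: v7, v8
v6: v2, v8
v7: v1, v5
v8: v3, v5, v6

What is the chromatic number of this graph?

The cycle v6-v2-v4-v3-v8-v6 has odd length 5, so it cannot be 2-colored; at least 3 colors are needed.
A valid assignment using 3 colors: v1=2, v2=3, v3=2, v4=1, v5=2, v6=2, v7=1, v8=1. No two adjacent vertices share a color.

3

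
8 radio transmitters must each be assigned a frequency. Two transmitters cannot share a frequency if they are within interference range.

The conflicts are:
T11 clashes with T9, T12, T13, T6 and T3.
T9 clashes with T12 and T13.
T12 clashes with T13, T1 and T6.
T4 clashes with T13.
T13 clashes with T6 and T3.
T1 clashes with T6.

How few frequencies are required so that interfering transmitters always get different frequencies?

4

T11, T9, T12, T13 pairwise conflict, so at least 4 frequencies are needed.
4 frequencies suffice: T11=3, T9=4, T12=2, T4=2, T13=1, T1=1, T6=4, T3=2. Every pair that conflicts lands in different frequencies.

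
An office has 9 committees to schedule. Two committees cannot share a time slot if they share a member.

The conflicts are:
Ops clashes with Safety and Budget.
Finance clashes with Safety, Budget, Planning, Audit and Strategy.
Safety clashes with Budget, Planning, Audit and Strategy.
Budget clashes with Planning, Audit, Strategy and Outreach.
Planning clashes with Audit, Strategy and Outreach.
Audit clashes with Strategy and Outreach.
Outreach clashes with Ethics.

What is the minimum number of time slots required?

6

Finance, Safety, Budget, Planning, Audit, Strategy pairwise conflict, so at least 6 time slots are needed.
6 time slots suffice: Ops=2, Finance=5, Safety=4, Budget=1, Planning=2, Audit=3, Strategy=6, Outreach=4, Ethics=1. Every pair that conflicts lands in different time slots.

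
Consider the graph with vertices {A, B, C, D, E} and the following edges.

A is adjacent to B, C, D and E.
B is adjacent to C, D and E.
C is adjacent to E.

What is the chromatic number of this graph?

4

A, B, C, E are mutually adjacent (a clique of size 4), so at least 4 colors are needed.
One proper 4-coloring: A=red, B=blue, C=green, D=green, E=yellow. No two adjacent vertices share a color.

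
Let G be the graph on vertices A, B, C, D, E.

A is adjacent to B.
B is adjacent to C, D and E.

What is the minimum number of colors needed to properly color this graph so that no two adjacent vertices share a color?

2

B and C are adjacent, so at least 2 colors are needed.
A valid assignment using 2 colors: A=2, B=1, C=2, D=2, E=2. No two adjacent vertices share a color.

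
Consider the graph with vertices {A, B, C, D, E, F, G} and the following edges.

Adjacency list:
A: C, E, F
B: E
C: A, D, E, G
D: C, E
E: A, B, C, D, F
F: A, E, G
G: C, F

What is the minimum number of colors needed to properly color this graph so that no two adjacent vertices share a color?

C, D, E are mutually adjacent, so at least 3 colors are needed.
3 colors suffice: color 1 → {E, G}; color 2 → {B, C, F}; color 3 → {A, D}. No two adjacent vertices share a color.

3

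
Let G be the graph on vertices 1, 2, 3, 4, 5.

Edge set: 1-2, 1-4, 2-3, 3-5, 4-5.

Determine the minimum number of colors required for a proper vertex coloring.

The cycle 4-1-2-3-5-4 has odd length 5, so it cannot be 2-colored; at least 3 colors are needed.
One proper 3-coloring: 1=b, 2=a, 3=c, 4=a, 5=b. No two adjacent vertices share a color.

3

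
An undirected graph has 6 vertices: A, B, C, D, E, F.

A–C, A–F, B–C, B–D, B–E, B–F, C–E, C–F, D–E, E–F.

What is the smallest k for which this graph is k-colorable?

B, C, E, F are mutually adjacent (a clique of size 4), so at least 4 colors are needed.
4 colors suffice: A=red, B=yellow, C=blue, D=blue, E=red, F=green. No two adjacent vertices share a color.

4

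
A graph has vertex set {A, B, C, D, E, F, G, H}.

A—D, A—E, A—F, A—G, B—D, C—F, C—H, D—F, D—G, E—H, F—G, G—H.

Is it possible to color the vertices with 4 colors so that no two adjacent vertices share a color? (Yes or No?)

The chromatic number is 4. A, D, F, G are mutually adjacent (a clique of size 4), so at least 4 colors are needed.
One proper 4-coloring: A=3, B=1, C=2, D=2, E=2, F=1, G=4, H=1.
That is already a proper 4-coloring.

Yes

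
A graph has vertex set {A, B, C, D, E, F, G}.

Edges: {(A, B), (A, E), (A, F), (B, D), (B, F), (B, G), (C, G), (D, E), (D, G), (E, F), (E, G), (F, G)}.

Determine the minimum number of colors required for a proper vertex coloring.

D, E, G are pairwise adjacent, so at least 3 colors are needed.
A valid assignment using 3 colors: A=red, B=blue, C=blue, D=green, E=blue, F=green, G=red. Each edge has distinct colors on its endpoints.

3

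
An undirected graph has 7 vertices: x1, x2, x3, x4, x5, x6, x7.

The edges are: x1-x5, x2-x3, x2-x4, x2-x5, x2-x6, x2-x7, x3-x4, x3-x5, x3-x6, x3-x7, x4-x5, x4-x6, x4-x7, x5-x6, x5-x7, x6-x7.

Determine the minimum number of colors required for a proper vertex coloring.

6

x2, x3, x4, x5, x6, x7 are mutually adjacent (a clique of size 6), so at least 6 colors are needed.
One proper 6-coloring: x1=2, x2=6, x3=5, x4=2, x5=1, x6=3, x7=4. No two adjacent vertices share a color.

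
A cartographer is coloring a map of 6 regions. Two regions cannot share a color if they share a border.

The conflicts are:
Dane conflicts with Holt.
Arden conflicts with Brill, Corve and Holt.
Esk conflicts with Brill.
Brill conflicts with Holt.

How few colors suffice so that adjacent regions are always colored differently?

Arden, Brill, Holt pairwise conflict, so at least 3 colors are needed.
3 colors suffice: color 1 → {Dane, Arden, Esk}; color 2 → {Brill, Corve}; color 3 → {Holt}. No two conflicting regions share a color.

3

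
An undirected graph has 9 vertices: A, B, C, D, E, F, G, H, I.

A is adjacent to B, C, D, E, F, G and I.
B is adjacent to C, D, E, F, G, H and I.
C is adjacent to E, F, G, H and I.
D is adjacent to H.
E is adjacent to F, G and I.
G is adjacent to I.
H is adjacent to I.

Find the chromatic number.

6

A, B, C, E, G, I are pairwise adjacent (a clique of size 6), so at least 6 colors are needed.
6 colors suffice: color 1 → {B}; color 2 → {C, D}; color 3 → {A, H}; color 4 → {E}; color 5 → {F, I}; color 6 → {G}. No two adjacent vertices share a color.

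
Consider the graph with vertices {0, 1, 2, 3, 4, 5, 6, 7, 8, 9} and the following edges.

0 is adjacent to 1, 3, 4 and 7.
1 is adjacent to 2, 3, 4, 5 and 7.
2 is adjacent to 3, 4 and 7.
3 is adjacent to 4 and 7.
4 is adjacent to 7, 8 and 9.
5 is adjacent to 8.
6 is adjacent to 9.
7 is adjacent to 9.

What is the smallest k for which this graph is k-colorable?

0, 1, 3, 4, 7 are pairwise adjacent (a clique of size 5), so at least 5 colors are needed.
One proper 5-coloring: 0=purple, 1=green, 2=purple, 3=yellow, 4=red, 5=red, 6=red, 7=blue, 8=blue, 9=green. No two adjacent vertices share a color.

5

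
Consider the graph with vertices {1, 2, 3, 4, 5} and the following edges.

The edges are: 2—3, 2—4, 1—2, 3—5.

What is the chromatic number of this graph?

3 and 5 are adjacent, so at least 2 colors are needed.
A valid assignment using 2 colors: 1=blue, 2=red, 3=blue, 4=blue, 5=red. Each edge has distinct colors on its endpoints.

2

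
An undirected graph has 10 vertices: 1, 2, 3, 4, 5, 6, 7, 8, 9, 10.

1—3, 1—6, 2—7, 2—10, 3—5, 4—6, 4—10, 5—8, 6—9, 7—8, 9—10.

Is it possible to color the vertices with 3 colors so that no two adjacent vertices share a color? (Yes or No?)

The chromatic number is 3. The cycle 1-3-5-8-7-2-10-9-6-1 has odd length 9, so it cannot be 2-colored; at least 3 colors are needed.
A valid assignment using 3 colors: 1=b, 2=b, 3=a, 4=b, 5=c, 6=a, 7=a, 8=b, 9=b, 10=a.
That is already a proper 3-coloring.

Yes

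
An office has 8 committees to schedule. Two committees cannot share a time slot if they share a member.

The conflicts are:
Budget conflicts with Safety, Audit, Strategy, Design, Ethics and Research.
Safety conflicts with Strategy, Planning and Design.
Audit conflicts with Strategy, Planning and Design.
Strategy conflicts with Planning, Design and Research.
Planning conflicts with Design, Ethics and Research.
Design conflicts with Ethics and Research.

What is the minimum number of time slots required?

4

Budget, Strategy, Design, Research all conflict with each other, so at least 4 time slots are needed.
A valid assignment using 4 time slots: Budget=2, Safety=4, Audit=4, Strategy=3, Planning=2, Design=1, Ethics=3, Research=4. Each listed conflict is separated.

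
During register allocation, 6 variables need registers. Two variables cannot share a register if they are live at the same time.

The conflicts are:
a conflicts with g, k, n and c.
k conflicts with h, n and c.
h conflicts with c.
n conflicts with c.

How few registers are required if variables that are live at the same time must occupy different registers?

4

a, k, n, c all conflict with each other, so at least 4 registers are needed.
4 registers suffice: register 1 → {g, k}; register 2 → {c}; register 3 → {a, h}; register 4 → {n}. Every pair that conflicts lands in different registers.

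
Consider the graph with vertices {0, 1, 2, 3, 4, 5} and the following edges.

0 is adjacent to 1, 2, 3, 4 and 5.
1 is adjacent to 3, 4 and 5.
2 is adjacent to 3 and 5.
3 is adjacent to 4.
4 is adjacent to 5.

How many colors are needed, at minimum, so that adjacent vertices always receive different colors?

4

0, 1, 3, 4 are pairwise adjacent (a clique of size 4), so at least 4 colors are needed.
A valid assignment using 4 colors: 0=a, 1=d, 2=b, 3=c, 4=b, 5=c. No two adjacent vertices share a color.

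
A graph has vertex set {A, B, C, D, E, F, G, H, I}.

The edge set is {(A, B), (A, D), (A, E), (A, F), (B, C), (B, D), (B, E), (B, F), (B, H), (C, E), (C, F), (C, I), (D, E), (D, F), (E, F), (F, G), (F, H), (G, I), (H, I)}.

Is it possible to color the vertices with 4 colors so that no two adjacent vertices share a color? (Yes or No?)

No

A, B, D, E, F form a clique, so at least 5 colors are needed.
So 4 colors are not enough.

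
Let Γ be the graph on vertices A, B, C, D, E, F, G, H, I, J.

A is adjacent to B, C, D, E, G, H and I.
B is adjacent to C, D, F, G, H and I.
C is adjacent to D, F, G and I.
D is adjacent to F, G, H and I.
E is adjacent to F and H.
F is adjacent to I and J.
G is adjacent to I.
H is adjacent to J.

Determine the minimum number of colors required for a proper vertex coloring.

A, B, C, D, G, I are pairwise adjacent (a clique of size 6), so at least 6 colors are needed.
One proper 6-coloring: A=1, B=2, C=5, D=3, E=2, F=1, G=6, H=4, I=4, J=2. Every edge joins two different colors.

6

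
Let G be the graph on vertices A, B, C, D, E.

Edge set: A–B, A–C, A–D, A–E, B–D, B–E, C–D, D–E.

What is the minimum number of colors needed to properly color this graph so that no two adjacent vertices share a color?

A, B, D, E are mutually adjacent (a clique of size 4), so at least 4 colors are needed.
A valid assignment using 4 colors: A=1, B=3, C=3, D=2, E=4. Each edge has distinct colors on its endpoints.

4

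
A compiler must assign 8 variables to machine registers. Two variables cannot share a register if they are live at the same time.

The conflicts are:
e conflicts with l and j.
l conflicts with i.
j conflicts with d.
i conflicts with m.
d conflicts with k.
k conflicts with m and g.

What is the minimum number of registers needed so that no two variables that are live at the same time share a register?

3

The cycle i-m-k-d-j-e-l-i has odd length 7, so it cannot be 2-colored; at least 3 registers are needed.
3 registers suffice: e=2, l=1, j=1, i=2, d=2, k=1, m=3, g=2. Each listed conflict is separated.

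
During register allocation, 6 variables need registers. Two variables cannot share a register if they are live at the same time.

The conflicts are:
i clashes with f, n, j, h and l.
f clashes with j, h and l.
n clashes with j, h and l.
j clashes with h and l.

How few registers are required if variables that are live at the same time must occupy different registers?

4

i, n, j, l are mutually in conflict, so at least 4 registers are needed.
4 registers suffice: register 1 → {j}; register 2 → {i}; register 3 → {f, n}; register 4 → {h, l}. Each listed conflict is separated.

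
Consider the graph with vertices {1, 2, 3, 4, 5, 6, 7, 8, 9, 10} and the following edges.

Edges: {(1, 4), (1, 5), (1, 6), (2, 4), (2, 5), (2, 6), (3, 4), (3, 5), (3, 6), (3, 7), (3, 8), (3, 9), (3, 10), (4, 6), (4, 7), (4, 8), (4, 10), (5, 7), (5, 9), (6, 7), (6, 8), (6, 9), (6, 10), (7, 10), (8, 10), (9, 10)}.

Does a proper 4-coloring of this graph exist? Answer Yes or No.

3, 4, 6, 7, 10 form a clique, so at least 5 colors are needed.
So 4 colors are not enough.

No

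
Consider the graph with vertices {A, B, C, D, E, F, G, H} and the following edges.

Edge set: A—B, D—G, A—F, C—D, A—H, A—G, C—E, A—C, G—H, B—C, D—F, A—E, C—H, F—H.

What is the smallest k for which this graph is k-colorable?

3

A, F, H are pairwise adjacent, so at least 3 colors are needed.
One proper 3-coloring: A=1, B=3, C=2, D=1, E=3, F=2, G=2, H=3. Each edge has distinct colors on its endpoints.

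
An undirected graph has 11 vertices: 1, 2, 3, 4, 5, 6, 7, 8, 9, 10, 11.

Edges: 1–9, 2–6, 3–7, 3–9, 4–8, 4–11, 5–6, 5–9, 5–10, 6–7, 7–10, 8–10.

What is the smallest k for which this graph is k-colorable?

The cycle 3-7-6-5-9-3 has odd length 5, so it cannot be 2-colored; at least 3 colors are needed.
A valid assignment using 3 colors: 1=b, 2=b, 3=c, 4=a, 5=b, 6=a, 7=b, 8=b, 9=a, 10=a, 11=b. Each edge has distinct colors on its endpoints.

3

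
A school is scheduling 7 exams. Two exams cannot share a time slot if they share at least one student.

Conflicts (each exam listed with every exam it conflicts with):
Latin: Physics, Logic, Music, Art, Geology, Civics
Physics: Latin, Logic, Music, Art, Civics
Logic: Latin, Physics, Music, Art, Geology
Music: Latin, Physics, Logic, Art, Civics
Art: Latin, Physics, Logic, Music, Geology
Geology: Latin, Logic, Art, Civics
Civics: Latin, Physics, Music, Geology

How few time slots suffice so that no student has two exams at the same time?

5

Latin, Physics, Logic, Music, Art all conflict with each other, so at least 5 time slots are needed.
Using 5 time slots: Latin=1, Physics=3, Logic=5, Music=4, Art=2, Geology=3, Civics=2. Every pair that conflicts lands in different time slots.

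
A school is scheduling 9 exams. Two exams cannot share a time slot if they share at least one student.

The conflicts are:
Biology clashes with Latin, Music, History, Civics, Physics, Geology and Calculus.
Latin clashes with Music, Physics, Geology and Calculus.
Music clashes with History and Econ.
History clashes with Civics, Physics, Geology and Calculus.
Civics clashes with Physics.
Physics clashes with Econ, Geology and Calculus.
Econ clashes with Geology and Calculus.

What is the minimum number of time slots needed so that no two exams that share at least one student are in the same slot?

Biology, History, Civics, Physics all conflict with each other, so at least 4 time slots are needed.
Using 4 time slots: Biology=1, Latin=3, Music=2, History=3, Civics=4, Physics=2, Econ=1, Geology=4, Calculus=4. Each listed conflict is separated.

4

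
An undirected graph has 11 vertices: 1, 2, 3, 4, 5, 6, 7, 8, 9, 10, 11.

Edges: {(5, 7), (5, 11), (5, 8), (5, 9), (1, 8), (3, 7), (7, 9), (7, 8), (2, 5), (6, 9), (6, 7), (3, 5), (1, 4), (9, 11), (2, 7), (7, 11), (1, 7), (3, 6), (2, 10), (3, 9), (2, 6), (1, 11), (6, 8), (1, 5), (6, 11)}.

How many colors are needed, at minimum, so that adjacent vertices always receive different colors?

4

1, 5, 7, 11 are pairwise adjacent (a clique of size 4), so at least 4 colors are needed.
4 colors suffice: color a → {4, 7, 10}; color b → {5, 6}; color c → {2, 3, 8, 11}; color d → {1, 9}. No two adjacent vertices share a color.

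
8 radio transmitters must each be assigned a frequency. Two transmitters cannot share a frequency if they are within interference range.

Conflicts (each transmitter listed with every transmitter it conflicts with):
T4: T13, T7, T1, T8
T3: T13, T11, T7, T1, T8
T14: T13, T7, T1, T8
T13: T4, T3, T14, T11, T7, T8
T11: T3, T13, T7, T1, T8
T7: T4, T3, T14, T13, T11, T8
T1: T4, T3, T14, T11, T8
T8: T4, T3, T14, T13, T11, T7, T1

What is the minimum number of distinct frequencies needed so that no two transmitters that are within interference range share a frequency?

T3, T13, T11, T7, T8 pairwise conflict, so at least 5 frequencies are needed.
A valid assignment using 5 frequencies: T4=4, T3=5, T14=4, T13=3, T11=4, T7=2, T1=2, T8=1. Each listed conflict is separated.

5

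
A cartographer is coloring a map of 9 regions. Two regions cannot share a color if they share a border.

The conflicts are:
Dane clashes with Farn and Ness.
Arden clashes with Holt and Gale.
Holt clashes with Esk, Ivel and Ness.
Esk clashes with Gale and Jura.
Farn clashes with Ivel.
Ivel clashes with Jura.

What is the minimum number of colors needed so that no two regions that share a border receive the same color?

3

The cycle Ivel-Farn-Dane-Ness-Holt-Ivel has odd length 5, so it cannot be 2-colored; at least 3 colors are needed.
3 colors suffice: color 1 → {Dane, Holt, Gale, Jura}; color 2 → {Arden, Esk, Ivel, Ness}; color 3 → {Farn}. Every pair that conflicts lands in different colors.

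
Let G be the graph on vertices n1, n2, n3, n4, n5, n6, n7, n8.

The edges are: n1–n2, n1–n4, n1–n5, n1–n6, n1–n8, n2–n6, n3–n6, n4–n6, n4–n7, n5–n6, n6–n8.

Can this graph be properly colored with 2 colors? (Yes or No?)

No

n1, n6, n8 are pairwise adjacent, so at least 3 colors are needed.
So 2 colors are not enough.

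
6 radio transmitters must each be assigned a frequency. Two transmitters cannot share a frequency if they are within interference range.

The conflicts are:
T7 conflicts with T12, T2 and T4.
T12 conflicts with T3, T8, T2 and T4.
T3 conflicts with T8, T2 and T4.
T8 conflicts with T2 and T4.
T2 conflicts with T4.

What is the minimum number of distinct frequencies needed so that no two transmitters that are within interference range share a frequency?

T12, T3, T8, T2, T4 are mutually in conflict, so at least 5 frequencies are needed.
A valid assignment using 5 frequencies: T7=4, T12=1, T3=4, T8=5, T2=2, T4=3. Every pair that conflicts lands in different frequencies.

5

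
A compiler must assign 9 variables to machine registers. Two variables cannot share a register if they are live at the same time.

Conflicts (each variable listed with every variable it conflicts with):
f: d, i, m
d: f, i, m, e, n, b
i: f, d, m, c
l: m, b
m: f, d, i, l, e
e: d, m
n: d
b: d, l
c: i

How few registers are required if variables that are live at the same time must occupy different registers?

f, d, i, m all conflict with each other, so at least 4 registers are needed.
4 registers suffice: register 1 → {d, l, c}; register 2 → {m, n, b}; register 3 → {i, e}; register 4 → {f}. Every pair that conflicts lands in different registers.

4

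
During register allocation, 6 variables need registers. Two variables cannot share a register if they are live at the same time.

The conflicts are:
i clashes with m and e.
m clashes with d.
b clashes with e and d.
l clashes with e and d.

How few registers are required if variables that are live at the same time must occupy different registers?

The cycle b-e-i-m-d-b has odd length 5, so it cannot be 2-colored; at least 3 registers are needed.
3 registers suffice: register 1 → {e, d}; register 2 → {i, b, l}; register 3 → {m}. Every pair that conflicts lands in different registers.

3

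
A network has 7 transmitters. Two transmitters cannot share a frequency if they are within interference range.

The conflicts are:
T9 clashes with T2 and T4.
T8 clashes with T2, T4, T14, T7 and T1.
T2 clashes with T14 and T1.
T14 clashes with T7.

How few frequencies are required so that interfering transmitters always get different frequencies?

3

T8, T14, T7 are mutually in conflict, so at least 3 frequencies are needed.
Using 3 frequencies: T9=1, T8=1, T2=2, T4=2, T14=3, T7=2, T1=3. Every pair that conflicts lands in different frequencies.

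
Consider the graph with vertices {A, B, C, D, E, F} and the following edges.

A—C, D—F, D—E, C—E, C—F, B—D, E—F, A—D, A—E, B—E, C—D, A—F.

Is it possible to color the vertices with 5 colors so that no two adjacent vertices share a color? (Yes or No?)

The chromatic number is 5. A, C, D, E, F are pairwise adjacent (a clique of size 5), so at least 5 colors are needed.
One proper 5-coloring: A=5, B=3, C=3, D=2, E=1, F=4.
That is already a proper 5-coloring.

Yes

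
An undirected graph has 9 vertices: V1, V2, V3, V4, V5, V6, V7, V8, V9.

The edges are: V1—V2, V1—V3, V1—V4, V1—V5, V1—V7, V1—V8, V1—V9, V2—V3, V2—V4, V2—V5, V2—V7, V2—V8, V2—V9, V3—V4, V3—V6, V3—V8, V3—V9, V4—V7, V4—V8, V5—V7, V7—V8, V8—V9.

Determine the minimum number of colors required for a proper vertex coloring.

5

V1, V2, V3, V8, V9 form a clique, so at least 5 colors are needed.
5 colors suffice: color red → {V2, V6}; color blue → {V1}; color green → {V3, V7}; color yellow → {V5, V8}; color purple → {V4, V9}. Every edge joins two different colors.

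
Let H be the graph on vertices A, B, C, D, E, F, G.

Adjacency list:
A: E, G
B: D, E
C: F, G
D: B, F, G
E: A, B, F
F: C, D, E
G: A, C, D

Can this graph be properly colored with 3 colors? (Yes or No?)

The chromatic number is 3. The cycle E-F-C-G-A-E has odd length 5, so it cannot be 2-colored; at least 3 colors are needed.
One proper 3-coloring: A=2, B=2, C=3, D=3, E=1, F=2, G=1.
That is already a proper 3-coloring.

Yes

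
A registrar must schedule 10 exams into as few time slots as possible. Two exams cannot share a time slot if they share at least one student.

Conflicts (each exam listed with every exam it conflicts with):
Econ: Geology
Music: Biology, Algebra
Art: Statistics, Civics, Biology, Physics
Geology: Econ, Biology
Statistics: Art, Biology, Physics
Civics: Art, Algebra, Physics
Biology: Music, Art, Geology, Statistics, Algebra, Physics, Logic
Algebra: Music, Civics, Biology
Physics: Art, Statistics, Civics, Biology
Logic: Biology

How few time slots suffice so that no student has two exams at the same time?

4

Art, Statistics, Biology, Physics all conflict with each other, so at least 4 time slots are needed.
Using 4 time slots: Econ=1, Music=3, Art=2, Geology=2, Statistics=4, Civics=1, Biology=1, Algebra=2, Physics=3, Logic=2. Each listed conflict is separated.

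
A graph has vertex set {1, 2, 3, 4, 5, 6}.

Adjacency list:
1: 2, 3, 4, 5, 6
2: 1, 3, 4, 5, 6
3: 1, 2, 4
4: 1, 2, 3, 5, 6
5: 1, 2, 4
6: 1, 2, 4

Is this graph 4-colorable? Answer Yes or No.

Yes

The chromatic number is 4. 1, 2, 4, 5 are mutually adjacent (a clique of size 4), so at least 4 colors are needed.
4 colors suffice: color a → {4}; color b → {1}; color c → {2}; color d → {3, 5, 6}.
That is already a proper 4-coloring.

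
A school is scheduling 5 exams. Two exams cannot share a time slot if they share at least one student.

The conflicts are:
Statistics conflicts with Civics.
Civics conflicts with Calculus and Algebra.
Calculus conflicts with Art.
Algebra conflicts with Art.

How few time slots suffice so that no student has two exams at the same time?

2

Statistics and Civics conflict, so at least 2 time slots are needed.
A valid assignment using 2 time slots: Statistics=2, Civics=1, Calculus=2, Algebra=2, Art=1. Every pair that conflicts lands in different time slots.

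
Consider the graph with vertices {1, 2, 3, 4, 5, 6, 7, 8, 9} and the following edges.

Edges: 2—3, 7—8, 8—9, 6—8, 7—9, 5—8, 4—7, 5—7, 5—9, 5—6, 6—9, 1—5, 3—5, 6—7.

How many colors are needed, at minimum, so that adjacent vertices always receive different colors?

5, 6, 7, 8, 9 are mutually adjacent (a clique of size 5), so at least 5 colors are needed.
5 colors suffice: 1=b, 2=a, 3=b, 4=a, 5=a, 6=e, 7=b, 8=d, 9=c. Every edge joins two different colors.

5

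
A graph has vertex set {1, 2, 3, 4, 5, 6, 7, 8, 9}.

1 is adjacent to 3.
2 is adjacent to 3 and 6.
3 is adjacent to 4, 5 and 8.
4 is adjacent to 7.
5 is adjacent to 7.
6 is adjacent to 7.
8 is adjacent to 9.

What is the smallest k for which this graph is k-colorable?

3

The cycle 7-4-3-2-6-7 has odd length 5, so it cannot be 2-colored; at least 3 colors are needed.
3 colors suffice: color a → {3, 7, 9}; color b → {1, 4, 5, 6, 8}; color c → {2}. Every edge joins two different colors.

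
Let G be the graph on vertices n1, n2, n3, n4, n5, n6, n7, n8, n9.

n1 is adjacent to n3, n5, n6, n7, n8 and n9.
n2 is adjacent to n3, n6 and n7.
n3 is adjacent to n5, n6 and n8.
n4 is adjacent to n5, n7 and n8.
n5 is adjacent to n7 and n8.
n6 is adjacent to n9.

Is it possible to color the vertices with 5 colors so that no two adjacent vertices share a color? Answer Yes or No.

Yes

The chromatic number is 4. n1, n3, n5, n8 are mutually adjacent (a clique of size 4), so at least 4 colors are needed.
A valid assignment using 4 colors: n1=R, n2=R, n3=B, n4=R, n5=G, n6=G, n7=B, n8=Y, n9=B.
Since 5 ≥ 4, a proper 5-coloring certainly exists.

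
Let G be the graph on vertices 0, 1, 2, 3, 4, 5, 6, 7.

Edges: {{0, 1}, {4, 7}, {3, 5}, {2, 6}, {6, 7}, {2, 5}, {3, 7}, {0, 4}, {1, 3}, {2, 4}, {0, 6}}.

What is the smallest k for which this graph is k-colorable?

3

The cycle 3-5-2-6-7-3 has odd length 5, so it cannot be 2-colored; at least 3 colors are needed.
3 colors suffice: 0=red, 1=green, 2=red, 3=blue, 4=blue, 5=green, 6=blue, 7=red. Every edge joins two different colors.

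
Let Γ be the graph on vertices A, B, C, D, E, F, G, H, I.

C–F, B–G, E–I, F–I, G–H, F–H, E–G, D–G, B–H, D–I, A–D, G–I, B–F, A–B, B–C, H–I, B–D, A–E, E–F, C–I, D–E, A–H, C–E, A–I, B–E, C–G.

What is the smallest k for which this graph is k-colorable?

B, D, E, G are pairwise adjacent (a clique of size 4), so at least 4 colors are needed.
4 colors suffice: color red → {B, I}; color blue → {E, H}; color green → {A, F, G}; color yellow → {C, D}. Every edge joins two different colors.

4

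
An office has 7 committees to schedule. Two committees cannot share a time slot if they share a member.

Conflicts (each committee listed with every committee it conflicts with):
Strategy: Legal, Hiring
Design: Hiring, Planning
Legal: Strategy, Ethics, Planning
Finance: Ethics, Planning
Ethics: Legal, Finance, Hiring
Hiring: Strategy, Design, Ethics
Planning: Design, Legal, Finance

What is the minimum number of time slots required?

3

The cycle Ethics-Finance-Planning-Design-Hiring-Ethics has odd length 5, so it cannot be 2-colored; at least 3 time slots are needed.
3 time slots suffice: Strategy=3, Design=2, Legal=2, Finance=2, Ethics=3, Hiring=1, Planning=1. No two conflicting committees share a time slot.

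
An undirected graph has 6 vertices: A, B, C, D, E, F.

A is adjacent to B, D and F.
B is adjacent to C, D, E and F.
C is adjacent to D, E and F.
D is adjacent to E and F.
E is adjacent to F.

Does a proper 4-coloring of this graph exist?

No

B, C, D, E, F are pairwise adjacent (a clique of size 5), so at least 5 colors are needed.
So 4 colors are not enough.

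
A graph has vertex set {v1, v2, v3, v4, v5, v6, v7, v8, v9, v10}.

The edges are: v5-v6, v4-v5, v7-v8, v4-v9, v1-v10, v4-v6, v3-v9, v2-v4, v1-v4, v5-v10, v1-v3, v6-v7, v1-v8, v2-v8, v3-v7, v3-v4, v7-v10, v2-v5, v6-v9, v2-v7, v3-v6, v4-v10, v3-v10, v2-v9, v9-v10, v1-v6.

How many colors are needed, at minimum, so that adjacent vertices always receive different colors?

v1, v3, v4, v6 are mutually adjacent (a clique of size 4), so at least 4 colors are needed.
4 colors suffice: color R → {v4, v7}; color B → {v2, v6, v10}; color G → {v3, v5, v8}; color Y → {v1, v9}. Every edge joins two different colors.

4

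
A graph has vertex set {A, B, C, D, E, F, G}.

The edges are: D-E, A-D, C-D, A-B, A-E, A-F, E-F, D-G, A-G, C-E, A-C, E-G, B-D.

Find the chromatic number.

A, C, D, E are pairwise adjacent (a clique of size 4), so at least 4 colors are needed.
4 colors suffice: color 1 → {A}; color 2 → {D, F}; color 3 → {B, E}; color 4 → {C, G}. No two adjacent vertices share a color.

4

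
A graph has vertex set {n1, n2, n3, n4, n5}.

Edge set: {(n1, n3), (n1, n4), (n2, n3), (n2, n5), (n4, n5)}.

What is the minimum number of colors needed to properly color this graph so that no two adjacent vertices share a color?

The cycle n1-n3-n2-n5-n4-n1 has odd length 5, so it cannot be 2-colored; at least 3 colors are needed.
One proper 3-coloring: n1=1, n2=1, n3=2, n4=2, n5=3. Every edge joins two different colors.

3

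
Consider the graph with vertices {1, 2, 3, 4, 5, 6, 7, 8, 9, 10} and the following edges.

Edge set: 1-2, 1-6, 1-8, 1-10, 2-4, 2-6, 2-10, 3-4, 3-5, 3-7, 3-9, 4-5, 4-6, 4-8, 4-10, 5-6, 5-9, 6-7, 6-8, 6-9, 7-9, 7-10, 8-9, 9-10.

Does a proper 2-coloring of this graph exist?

3, 5, 9 are pairwise adjacent, so at least 3 colors are needed.
So 2 colors are not enough.

No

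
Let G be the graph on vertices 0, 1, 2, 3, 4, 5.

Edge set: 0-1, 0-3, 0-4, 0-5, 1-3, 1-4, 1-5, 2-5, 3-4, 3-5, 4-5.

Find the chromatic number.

0, 1, 3, 4, 5 are mutually adjacent (a clique of size 5), so at least 5 colors are needed.
5 colors suffice: color red → {5}; color blue → {0, 2}; color green → {1}; color yellow → {4}; color purple → {3}. Every edge joins two different colors.

5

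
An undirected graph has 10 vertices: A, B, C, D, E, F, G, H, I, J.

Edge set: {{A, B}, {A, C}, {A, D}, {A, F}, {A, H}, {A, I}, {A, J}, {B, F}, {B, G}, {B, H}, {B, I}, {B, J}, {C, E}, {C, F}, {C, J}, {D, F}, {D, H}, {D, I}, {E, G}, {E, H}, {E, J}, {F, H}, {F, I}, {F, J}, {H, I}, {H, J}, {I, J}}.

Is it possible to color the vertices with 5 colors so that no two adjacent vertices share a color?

No

A, B, F, H, I, J are pairwise adjacent (a clique of size 6), so at least 6 colors are needed.
So 5 colors are not enough.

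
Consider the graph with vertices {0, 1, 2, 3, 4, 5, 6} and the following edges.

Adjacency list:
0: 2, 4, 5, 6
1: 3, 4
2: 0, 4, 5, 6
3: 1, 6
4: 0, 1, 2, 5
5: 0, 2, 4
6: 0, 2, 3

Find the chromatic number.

0, 2, 4, 5 are mutually adjacent (a clique of size 4), so at least 4 colors are needed.
A valid assignment using 4 colors: 0=a, 1=b, 2=b, 3=a, 4=c, 5=d, 6=c. Each edge has distinct colors on its endpoints.

4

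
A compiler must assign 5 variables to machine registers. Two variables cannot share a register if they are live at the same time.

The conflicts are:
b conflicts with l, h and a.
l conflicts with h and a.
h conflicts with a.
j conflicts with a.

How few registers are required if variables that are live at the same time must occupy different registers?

4

b, l, h, a pairwise conflict, so at least 4 registers are needed.
A valid assignment using 4 registers: b=4, l=3, h=2, j=2, a=1. No two conflicting variables share a register.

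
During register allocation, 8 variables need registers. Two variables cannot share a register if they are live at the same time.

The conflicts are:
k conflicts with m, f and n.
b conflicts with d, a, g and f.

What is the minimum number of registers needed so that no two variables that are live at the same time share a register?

2

k and f conflict, so at least 2 registers are needed.
Using 2 registers: k=1, b=1, d=2, m=2, a=2, g=2, f=2, n=2. Every pair that conflicts lands in different registers.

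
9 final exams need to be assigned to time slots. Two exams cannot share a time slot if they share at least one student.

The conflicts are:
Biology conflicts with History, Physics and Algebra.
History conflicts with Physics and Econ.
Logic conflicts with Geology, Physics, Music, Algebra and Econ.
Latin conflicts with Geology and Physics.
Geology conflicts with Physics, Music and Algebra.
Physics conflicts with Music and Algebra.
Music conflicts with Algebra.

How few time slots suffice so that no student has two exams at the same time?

Logic, Geology, Physics, Music, Algebra pairwise conflict, so at least 5 time slots are needed.
5 time slots suffice: time slot 1 → {Physics, Econ}; time slot 2 → {History, Geology}; time slot 3 → {Biology, Logic, Latin}; time slot 4 → {Algebra}; time slot 5 → {Music}. No two conflicting exams share a time slot.

5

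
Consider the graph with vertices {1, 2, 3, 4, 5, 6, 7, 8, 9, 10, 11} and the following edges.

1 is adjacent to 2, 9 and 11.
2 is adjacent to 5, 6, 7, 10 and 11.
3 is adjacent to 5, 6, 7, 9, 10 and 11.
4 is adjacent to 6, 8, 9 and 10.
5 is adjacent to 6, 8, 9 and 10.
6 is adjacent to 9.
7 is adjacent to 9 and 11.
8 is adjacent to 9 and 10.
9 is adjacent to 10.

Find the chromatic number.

4

4, 8, 9, 10 are mutually adjacent (a clique of size 4), so at least 4 colors are needed.
4 colors suffice: 1=b, 2=a, 3=b, 4=d, 5=d, 6=c, 7=d, 8=b, 9=a, 10=c, 11=c. Every edge joins two different colors.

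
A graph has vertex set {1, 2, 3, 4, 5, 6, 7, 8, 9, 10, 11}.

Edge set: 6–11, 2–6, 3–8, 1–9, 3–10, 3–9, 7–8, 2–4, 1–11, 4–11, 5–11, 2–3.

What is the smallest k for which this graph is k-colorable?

2

1 and 11 are adjacent, so at least 2 colors are needed.
2 colors suffice: color a → {1, 3, 4, 5, 6, 7}; color b → {2, 8, 9, 10, 11}. Each edge has distinct colors on its endpoints.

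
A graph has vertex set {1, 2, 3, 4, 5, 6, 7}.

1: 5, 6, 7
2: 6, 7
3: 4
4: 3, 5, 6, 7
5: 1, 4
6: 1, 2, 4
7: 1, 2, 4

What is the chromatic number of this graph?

2

3 and 4 are adjacent, so at least 2 colors are needed.
2 colors suffice: color red → {1, 2, 4}; color blue → {3, 5, 6, 7}. Every edge joins two different colors.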